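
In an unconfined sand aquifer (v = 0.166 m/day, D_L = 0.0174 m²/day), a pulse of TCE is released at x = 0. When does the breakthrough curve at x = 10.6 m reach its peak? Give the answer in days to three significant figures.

63.2 days

For the 1D instantaneous-source solution, setting ∂C/∂t = 0 at fixed x gives v²t² + 2Dt − x² = 0, so t = (√(D² + v²x²) − D)/v².
√(D² + v²x²) = √(0.0174² + 0.166² × 10.6²) = 1.760; v² = 0.027556.
t = (1.760 − 0.0174)/0.027556 = 63.2 days (vs. the pure-advection estimate x/v = 63.9 d).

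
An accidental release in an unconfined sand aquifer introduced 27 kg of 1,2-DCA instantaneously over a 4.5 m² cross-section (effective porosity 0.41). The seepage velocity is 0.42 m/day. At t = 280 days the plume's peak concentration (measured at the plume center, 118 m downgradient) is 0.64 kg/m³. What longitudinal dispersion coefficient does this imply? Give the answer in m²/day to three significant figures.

At the plume center C_max = M/(n_e·A·√(4πDt)), so D = M²/(4πt·(n_e·A·C_max)²).
n_e·A·C_max = 0.41 × 4.5 × 0.64 = 1.181 kg/m.
D = 27²/(4π × 280 × 1.181²) = 0.149 m²/day.

0.149 m²/day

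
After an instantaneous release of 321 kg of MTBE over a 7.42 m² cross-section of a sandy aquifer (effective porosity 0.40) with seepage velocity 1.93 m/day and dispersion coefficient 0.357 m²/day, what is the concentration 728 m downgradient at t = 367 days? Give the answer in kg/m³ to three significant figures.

1.27 kg/m³

For an instantaneous plane source, C(x,t) = M/(n_e·A·√(4πDt)) · exp(−(x−vt)²/(4Dt)), with n_e·A the pore (flow) area.
Plume center vt = 1.93 × 367 = 708.31 m, so the well at 728 m is 19.69 m downgradient of the peak.
√(4πDt) = 40.58 m, giving peak height M/(n_e·A·√(4πDt)) = 321/(0.40 × 7.42 × 40.58) = 2.665 kg/m³.
(x−vt)²/(4Dt) = (19.69)²/(4 × 0.357 × 367) = 0.7398; exp(−0.7398) = 0.4772.
C = 2.665 × 0.4772 = 1.27 kg/m³.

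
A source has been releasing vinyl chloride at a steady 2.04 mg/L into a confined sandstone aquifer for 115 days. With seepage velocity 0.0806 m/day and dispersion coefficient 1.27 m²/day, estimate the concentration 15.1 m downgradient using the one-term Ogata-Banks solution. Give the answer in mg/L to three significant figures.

For a continuous step input, C/C₀ ≈ ½·erfc((x−vt)/(2√(Dt))).
vt = 0.0806 × 115 = 9.269 m and 2√(Dt) = 2√(1.27 × 115) = 24.17 m.
Argument (x−vt)/(2√(Dt)) = (15.1 − 9.269)/24.17 = 0.2412; ½·erfc(0.2412) = 0.3665.
C = 2.04 × 0.3665 = 0.748 mg/L.

0.748 mg/L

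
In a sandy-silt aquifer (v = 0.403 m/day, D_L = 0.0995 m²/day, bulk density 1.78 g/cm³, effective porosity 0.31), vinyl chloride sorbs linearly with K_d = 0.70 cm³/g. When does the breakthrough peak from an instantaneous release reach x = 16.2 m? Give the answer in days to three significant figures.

Retardation factor R = 1 + ρ_b·K_d/n = 1 + 1.78 × 0.70/0.31 = 5.019.
Sorption retards both mechanisms: v_R = v/R = 0.08029 m/day, D_R = D/R = 0.01982 m²/day.
Peak time from v_R²t² + 2D_R t − x² = 0: t = (√(D_R² + v_R²x²) − D_R)/v_R².
√(D_R² + v_R²x²) = √(0.01982² + 0.08029² × 16.2²) = 1.301; v_R² = 0.006446.
t = (1.301 − 0.01982)/0.006446 = 199 days.

199 days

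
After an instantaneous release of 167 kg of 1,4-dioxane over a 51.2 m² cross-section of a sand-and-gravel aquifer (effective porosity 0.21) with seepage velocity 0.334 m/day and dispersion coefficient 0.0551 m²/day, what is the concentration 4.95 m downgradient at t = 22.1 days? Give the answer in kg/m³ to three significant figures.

For an instantaneous plane source, C(x,t) = M/(n_e·A·√(4πDt)) · exp(−(x−vt)²/(4Dt)), with n_e·A the pore (flow) area.
Plume center vt = 0.334 × 22.1 = 7.3814 m, so the well at 4.95 m is 2.4314 m upgradient of the peak.
√(4πDt) = 3.912 m, giving peak height M/(n_e·A·√(4πDt)) = 167/(0.21 × 51.2 × 3.912) = 3.970 kg/m³.
(x−vt)²/(4Dt) = (-2.4314)²/(4 × 0.0551 × 22.1) = 1.214; exp(−1.214) = 0.2970.
C = 3.970 × 0.2970 = 1.18 kg/m³.

1.18 kg/m³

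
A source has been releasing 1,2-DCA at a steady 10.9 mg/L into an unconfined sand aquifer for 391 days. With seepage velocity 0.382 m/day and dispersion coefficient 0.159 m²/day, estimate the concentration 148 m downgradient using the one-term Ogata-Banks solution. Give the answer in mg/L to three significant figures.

5.98 mg/L

For a continuous step input, C/C₀ ≈ ½·erfc((x−vt)/(2√(Dt))).
vt = 0.382 × 391 = 149.362 m and 2√(Dt) = 2√(0.159 × 391) = 15.77 m.
Argument (x−vt)/(2√(Dt)) = (148 − 149.362)/15.77 = -0.08637; ½·erfc(-0.08637) = 0.5486.
C = 10.9 × 0.5486 = 5.98 mg/L.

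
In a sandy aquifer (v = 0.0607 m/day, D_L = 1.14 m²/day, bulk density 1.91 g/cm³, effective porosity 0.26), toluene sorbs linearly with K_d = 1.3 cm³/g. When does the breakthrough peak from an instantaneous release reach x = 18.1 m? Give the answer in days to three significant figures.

Retardation factor R = 1 + ρ_b·K_d/n = 1 + 1.91 × 1.3/0.26 = 10.55.
Sorption retards both mechanisms: v_R = v/R = 0.005754 m/day, D_R = D/R = 0.1081 m²/day.
Peak time from v_R²t² + 2D_R t − x² = 0: t = (√(D_R² + v_R²x²) − D_R)/v_R².
√(D_R² + v_R²x²) = √(0.1081² + 0.005754² × 18.1²) = 0.1501; v_R² = 3.311e-05.
t = (0.1501 − 0.1081)/3.311e-05 = 1270 days.

1270 days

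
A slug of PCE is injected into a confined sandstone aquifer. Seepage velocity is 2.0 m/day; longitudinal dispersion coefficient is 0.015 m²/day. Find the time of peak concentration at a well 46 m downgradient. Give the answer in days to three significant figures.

23.0 days

For the 1D instantaneous-source solution, setting ∂C/∂t = 0 at fixed x gives v²t² + 2Dt − x² = 0, so t = (√(D² + v²x²) − D)/v².
√(D² + v²x²) = √(0.015² + 2.0² × 46²) = 92.00; v² = 4.
t = (92.00 − 0.015)/4 = 23.0 days (vs. the pure-advection estimate x/v = 23.0 d).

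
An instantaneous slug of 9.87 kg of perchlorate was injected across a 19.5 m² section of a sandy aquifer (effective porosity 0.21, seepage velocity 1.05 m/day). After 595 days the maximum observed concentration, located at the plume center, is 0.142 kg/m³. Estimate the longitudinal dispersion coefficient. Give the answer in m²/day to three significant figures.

At the plume center C_max = M/(n_e·A·√(4πDt)), so D = M²/(4πt·(n_e·A·C_max)²).
n_e·A·C_max = 0.21 × 19.5 × 0.142 = 0.5815 kg/m.
D = 9.87²/(4π × 595 × 0.5815²) = 0.0385 m²/day.

0.0385 m²/day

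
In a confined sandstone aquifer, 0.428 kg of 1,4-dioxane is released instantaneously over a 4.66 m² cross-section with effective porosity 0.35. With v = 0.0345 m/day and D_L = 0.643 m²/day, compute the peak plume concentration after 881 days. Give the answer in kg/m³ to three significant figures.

0.00311 kg/m³

The peak of an instantaneous 1D plume sits at x = vt; there the Gaussian factor is 1 and C_max = M/(n_e·A·√(4πDt)), where n_e·A is the pore area the mass is dissolved in.
√(4πDt) = √(4π × 0.643 × 881) = 84.37 m, so C_max = 0.428/(0.35 × 4.66 × 84.37) = 0.00311 kg/m³.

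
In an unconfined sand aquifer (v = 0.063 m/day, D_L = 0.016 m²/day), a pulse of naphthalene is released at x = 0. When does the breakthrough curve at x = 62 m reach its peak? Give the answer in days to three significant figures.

980 days

For the 1D instantaneous-source solution, setting ∂C/∂t = 0 at fixed x gives v²t² + 2Dt − x² = 0, so t = (√(D² + v²x²) − D)/v².
√(D² + v²x²) = √(0.016² + 0.063² × 62²) = 3.906; v² = 0.003969.
t = (3.906 − 0.016)/0.003969 = 980 days (vs. the pure-advection estimate x/v = 984 d).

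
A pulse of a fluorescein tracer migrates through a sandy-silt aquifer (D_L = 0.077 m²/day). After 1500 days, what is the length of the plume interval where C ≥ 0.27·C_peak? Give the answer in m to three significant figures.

49.2 m

The plume is Gaussian with σ = √(2Dt) = √(2 × 0.077 × 1500) = 15.20 m.
C/C_peak = exp(−Δx²/(2σ²)) = 0.27 ⇒ Δx = σ·√(−2 ln 0.27) = 15.20 × 1.618 = 24.59 m.
Width = 2Δx = 49.2 m.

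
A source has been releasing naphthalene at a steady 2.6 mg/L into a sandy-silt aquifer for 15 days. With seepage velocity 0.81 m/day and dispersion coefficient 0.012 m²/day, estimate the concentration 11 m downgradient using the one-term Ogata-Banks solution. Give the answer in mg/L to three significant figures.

2.53 mg/L

For a continuous step input, C/C₀ ≈ ½·erfc((x−vt)/(2√(Dt))).
vt = 0.81 × 15 = 12.15 m and 2√(Dt) = 2√(0.012 × 15) = 0.8485 m.
Argument (x−vt)/(2√(Dt)) = (11 − 12.15)/0.8485 = -1.355; ½·erfc(-1.355) = 0.9723.
C = 2.6 × 0.9723 = 2.53 mg/L.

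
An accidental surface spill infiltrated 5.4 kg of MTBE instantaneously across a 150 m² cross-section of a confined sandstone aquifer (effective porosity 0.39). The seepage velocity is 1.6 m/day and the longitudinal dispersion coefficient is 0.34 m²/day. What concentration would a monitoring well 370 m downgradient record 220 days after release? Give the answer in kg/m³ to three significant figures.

0.00102 kg/m³

For an instantaneous plane source, C(x,t) = M/(n_e·A·√(4πDt)) · exp(−(x−vt)²/(4Dt)), with n_e·A the pore (flow) area.
Plume center vt = 1.6 × 220 = 352 m, so the well at 370 m is 18 m downgradient of the peak.
√(4πDt) = 30.66 m, giving peak height M/(n_e·A·√(4πDt)) = 5.4/(0.39 × 150 × 30.66) = 0.003011 kg/m³.
(x−vt)²/(4Dt) = (18)²/(4 × 0.34 × 220) = 1.083; exp(−1.083) = 0.3386.
C = 0.003011 × 0.3386 = 0.00102 kg/m³.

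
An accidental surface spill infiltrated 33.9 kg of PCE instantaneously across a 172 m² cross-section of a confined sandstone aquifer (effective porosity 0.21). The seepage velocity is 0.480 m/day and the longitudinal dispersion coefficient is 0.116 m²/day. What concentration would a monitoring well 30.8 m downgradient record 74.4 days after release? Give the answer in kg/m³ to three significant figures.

0.0448 kg/m³

For an instantaneous plane source, C(x,t) = M/(n_e·A·√(4πDt)) · exp(−(x−vt)²/(4Dt)), with n_e·A the pore (flow) area.
Plume center vt = 0.480 × 74.4 = 35.712 m, so the well at 30.8 m is 4.912 m upgradient of the peak.
√(4πDt) = 10.41 m, giving peak height M/(n_e·A·√(4πDt)) = 33.9/(0.21 × 172 × 10.41) = 0.09016 kg/m³.
(x−vt)²/(4Dt) = (-4.912)²/(4 × 0.116 × 74.4) = 0.6989; exp(−0.6989) = 0.4971.
C = 0.09016 × 0.4971 = 0.0448 kg/m³.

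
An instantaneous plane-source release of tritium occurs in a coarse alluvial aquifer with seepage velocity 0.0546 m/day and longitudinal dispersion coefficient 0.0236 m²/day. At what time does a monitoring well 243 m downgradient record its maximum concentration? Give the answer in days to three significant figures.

For the 1D instantaneous-source solution, setting ∂C/∂t = 0 at fixed x gives v²t² + 2Dt − x² = 0, so t = (√(D² + v²x²) − D)/v².
√(D² + v²x²) = √(0.0236² + 0.0546² × 243²) = 13.27; v² = 0.00298116.
t = (13.27 − 0.0236)/0.00298116 = 4440 days (vs. the pure-advection estimate x/v = 4450 d).

4440 days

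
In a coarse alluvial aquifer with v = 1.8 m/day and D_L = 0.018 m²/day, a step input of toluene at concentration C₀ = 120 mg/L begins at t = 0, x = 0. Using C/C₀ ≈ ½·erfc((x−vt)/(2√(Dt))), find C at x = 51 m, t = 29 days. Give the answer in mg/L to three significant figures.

106 mg/L

For a continuous step input, C/C₀ ≈ ½·erfc((x−vt)/(2√(Dt))).
vt = 1.8 × 29 = 52.2 m and 2√(Dt) = 2√(0.018 × 29) = 1.445 m.
Argument (x−vt)/(2√(Dt)) = (51 − 52.2)/1.445 = -0.8304; ½·erfc(-0.8304) = 0.8799.
C = 120 × 0.8799 = 106 mg/L.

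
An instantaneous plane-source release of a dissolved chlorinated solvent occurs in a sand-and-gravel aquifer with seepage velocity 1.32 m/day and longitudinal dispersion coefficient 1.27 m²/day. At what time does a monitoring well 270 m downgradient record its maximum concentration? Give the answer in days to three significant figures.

For the 1D instantaneous-source solution, setting ∂C/∂t = 0 at fixed x gives v²t² + 2Dt − x² = 0, so t = (√(D² + v²x²) − D)/v².
√(D² + v²x²) = √(1.27² + 1.32² × 270²) = 356.4; v² = 1.7424.
t = (356.4 − 1.27)/1.7424 = 204 days (vs. the pure-advection estimate x/v = 205 d).

204 days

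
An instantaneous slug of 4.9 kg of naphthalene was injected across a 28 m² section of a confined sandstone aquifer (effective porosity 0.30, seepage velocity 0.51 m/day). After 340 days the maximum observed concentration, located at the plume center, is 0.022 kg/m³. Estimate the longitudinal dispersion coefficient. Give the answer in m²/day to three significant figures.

0.165 m²/day

At the plume center C_max = M/(n_e·A·√(4πDt)), so D = M²/(4πt·(n_e·A·C_max)²).
n_e·A·C_max = 0.30 × 28 × 0.022 = 0.1848 kg/m.
D = 4.9²/(4π × 340 × 0.1848²) = 0.165 m²/day.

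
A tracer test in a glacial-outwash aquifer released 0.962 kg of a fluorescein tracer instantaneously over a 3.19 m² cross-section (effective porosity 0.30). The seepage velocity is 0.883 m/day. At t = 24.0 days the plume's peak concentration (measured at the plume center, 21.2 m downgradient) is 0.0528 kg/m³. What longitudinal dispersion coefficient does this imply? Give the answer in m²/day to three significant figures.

1.20 m²/day

At the plume center C_max = M/(n_e·A·√(4πDt)), so D = M²/(4πt·(n_e·A·C_max)²).
n_e·A·C_max = 0.30 × 3.19 × 0.0528 = 0.05053 kg/m.
D = 0.962²/(4π × 24.0 × 0.05053²) = 1.20 m²/day.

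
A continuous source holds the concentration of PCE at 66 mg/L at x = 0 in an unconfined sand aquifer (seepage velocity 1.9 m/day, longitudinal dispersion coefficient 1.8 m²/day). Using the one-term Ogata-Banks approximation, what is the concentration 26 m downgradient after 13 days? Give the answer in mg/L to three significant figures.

28.0 mg/L

For a continuous step input, C/C₀ ≈ ½·erfc((x−vt)/(2√(Dt))).
vt = 1.9 × 13 = 24.7 m and 2√(Dt) = 2√(1.8 × 13) = 9.675 m.
Argument (x−vt)/(2√(Dt)) = (26 − 24.7)/9.675 = 0.1344; ½·erfc(0.1344) = 0.4246.
C = 66 × 0.4246 = 28.0 mg/L.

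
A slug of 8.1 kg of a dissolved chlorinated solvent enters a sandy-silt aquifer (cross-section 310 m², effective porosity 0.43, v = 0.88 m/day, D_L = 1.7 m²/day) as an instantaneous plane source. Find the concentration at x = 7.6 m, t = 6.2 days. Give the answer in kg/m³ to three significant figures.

For an instantaneous plane source, C(x,t) = M/(n_e·A·√(4πDt)) · exp(−(x−vt)²/(4Dt)), with n_e·A the pore (flow) area.
Plume center vt = 0.88 × 6.2 = 5.456 m, so the well at 7.6 m is 2.144 m downgradient of the peak.
√(4πDt) = 11.51 m, giving peak height M/(n_e·A·√(4πDt)) = 8.1/(0.43 × 310 × 11.51) = 0.005279 kg/m³.
(x−vt)²/(4Dt) = (2.144)²/(4 × 1.7 × 6.2) = 0.1090; exp(−0.1090) = 0.8967.
C = 0.005279 × 0.8967 = 0.00473 kg/m³.

0.00473 kg/m³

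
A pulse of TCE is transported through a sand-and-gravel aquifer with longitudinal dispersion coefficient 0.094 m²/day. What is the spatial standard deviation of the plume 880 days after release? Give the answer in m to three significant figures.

12.9 m

Dispersive spreading gives a Gaussian with σ² = 2Dt; advection only shifts the center.
σ = √(2 × 0.094 × 880) = 12.9 m.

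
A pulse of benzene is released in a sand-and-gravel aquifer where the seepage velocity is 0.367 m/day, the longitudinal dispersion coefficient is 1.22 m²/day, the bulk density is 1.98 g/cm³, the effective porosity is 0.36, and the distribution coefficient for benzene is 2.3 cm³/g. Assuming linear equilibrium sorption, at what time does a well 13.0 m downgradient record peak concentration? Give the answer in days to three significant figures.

Retardation factor R = 1 + ρ_b·K_d/n = 1 + 1.98 × 2.3/0.36 = 13.65.
Sorption retards both mechanisms: v_R = v/R = 0.02689 m/day, D_R = D/R = 0.08938 m²/day.
Peak time from v_R²t² + 2D_R t − x² = 0: t = (√(D_R² + v_R²x²) − D_R)/v_R².
√(D_R² + v_R²x²) = √(0.08938² + 0.02689² × 13.0²) = 0.3608; v_R² = 0.0007231.
t = (0.3608 − 0.08938)/0.0007231 = 375 days.

375 days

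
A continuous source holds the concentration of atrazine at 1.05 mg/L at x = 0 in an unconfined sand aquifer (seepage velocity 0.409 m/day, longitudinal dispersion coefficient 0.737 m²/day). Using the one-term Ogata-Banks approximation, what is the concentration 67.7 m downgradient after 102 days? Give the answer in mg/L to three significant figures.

0.0179 mg/L

For a continuous step input, C/C₀ ≈ ½·erfc((x−vt)/(2√(Dt))).
vt = 0.409 × 102 = 41.718 m and 2√(Dt) = 2√(0.737 × 102) = 17.34 m.
Argument (x−vt)/(2√(Dt)) = (67.7 − 41.718)/17.34 = 1.498; ½·erfc(1.498) = 0.01707.
C = 1.05 × 0.01707 = 0.0179 mg/L.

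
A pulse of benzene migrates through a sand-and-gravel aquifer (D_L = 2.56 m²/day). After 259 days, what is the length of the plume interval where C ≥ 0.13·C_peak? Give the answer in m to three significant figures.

147 m

The plume is Gaussian with σ = √(2Dt) = √(2 × 2.56 × 259) = 36.42 m.
C/C_peak = exp(−Δx²/(2σ²)) = 0.13 ⇒ Δx = σ·√(−2 ln 0.13) = 36.42 × 2.020 = 73.57 m.
Width = 2Δx = 147 m.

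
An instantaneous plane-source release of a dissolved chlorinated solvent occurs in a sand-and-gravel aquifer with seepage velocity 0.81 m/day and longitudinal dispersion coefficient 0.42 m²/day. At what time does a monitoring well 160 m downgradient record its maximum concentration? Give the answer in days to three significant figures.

For the 1D instantaneous-source solution, setting ∂C/∂t = 0 at fixed x gives v²t² + 2Dt − x² = 0, so t = (√(D² + v²x²) − D)/v².
√(D² + v²x²) = √(0.42² + 0.81² × 160²) = 129.6; v² = 0.6561.
t = (129.6 − 0.42)/0.6561 = 197 days (vs. the pure-advection estimate x/v = 198 d).

197 days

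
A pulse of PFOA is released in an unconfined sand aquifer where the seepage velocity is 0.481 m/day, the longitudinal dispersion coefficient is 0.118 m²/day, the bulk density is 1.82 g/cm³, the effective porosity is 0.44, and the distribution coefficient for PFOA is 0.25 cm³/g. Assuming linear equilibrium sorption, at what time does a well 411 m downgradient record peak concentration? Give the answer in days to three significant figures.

Retardation factor R = 1 + ρ_b·K_d/n = 1 + 1.82 × 0.25/0.44 = 2.034.
Sorption retards both mechanisms: v_R = v/R = 0.2365 m/day, D_R = D/R = 0.05801 m²/day.
Peak time from v_R²t² + 2D_R t − x² = 0: t = (√(D_R² + v_R²x²) − D_R)/v_R².
√(D_R² + v_R²x²) = √(0.05801² + 0.2365² × 411²) = 97.20; v_R² = 0.05593.
t = (97.20 − 0.05801)/0.05593 = 1740 days.

1740 days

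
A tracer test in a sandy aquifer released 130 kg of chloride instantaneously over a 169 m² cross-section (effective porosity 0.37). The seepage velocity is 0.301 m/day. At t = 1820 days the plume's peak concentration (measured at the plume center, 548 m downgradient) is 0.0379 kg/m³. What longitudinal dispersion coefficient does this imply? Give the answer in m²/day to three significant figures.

0.132 m²/day

At the plume center C_max = M/(n_e·A·√(4πDt)), so D = M²/(4πt·(n_e·A·C_max)²).
n_e·A·C_max = 0.37 × 169 × 0.0379 = 2.370 kg/m.
D = 130²/(4π × 1820 × 2.370²) = 0.132 m²/day.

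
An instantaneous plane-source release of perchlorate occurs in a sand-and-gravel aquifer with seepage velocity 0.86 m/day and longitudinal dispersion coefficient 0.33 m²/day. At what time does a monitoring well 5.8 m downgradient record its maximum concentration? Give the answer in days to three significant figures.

6.31 days

For the 1D instantaneous-source solution, setting ∂C/∂t = 0 at fixed x gives v²t² + 2Dt − x² = 0, so t = (√(D² + v²x²) − D)/v².
√(D² + v²x²) = √(0.33² + 0.86² × 5.8²) = 4.999; v² = 0.7396.
t = (4.999 − 0.33)/0.7396 = 6.31 days (vs. the pure-advection estimate x/v = 6.74 d).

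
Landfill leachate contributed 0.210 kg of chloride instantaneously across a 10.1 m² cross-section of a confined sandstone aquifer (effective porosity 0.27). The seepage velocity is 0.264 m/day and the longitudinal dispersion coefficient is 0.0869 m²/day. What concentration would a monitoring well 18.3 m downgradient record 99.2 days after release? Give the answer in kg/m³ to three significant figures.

For an instantaneous plane source, C(x,t) = M/(n_e·A·√(4πDt)) · exp(−(x−vt)²/(4Dt)), with n_e·A the pore (flow) area.
Plume center vt = 0.264 × 99.2 = 26.1888 m, so the well at 18.3 m is 7.8888 m upgradient of the peak.
√(4πDt) = 10.41 m, giving peak height M/(n_e·A·√(4πDt)) = 0.210/(0.27 × 10.1 × 10.41) = 0.007397 kg/m³.
(x−vt)²/(4Dt) = (-7.8888)²/(4 × 0.0869 × 99.2) = 1.805; exp(−1.805) = 0.1645.
C = 0.007397 × 0.1645 = 0.00122 kg/m³.

0.00122 kg/m³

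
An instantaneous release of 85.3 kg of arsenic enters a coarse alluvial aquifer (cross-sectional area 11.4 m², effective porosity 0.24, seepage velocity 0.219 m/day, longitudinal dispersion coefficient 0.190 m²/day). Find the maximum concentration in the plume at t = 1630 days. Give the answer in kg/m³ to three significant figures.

The peak of an instantaneous 1D plume sits at x = vt; there the Gaussian factor is 1 and C_max = M/(n_e·A·√(4πDt)), where n_e·A is the pore area the mass is dissolved in.
√(4πDt) = √(4π × 0.190 × 1630) = 62.38 m, so C_max = 85.3/(0.24 × 11.4 × 62.38) = 0.500 kg/m³.

0.500 kg/m³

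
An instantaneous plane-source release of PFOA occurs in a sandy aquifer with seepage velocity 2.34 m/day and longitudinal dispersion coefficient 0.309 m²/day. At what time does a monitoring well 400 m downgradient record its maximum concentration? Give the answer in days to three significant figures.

For the 1D instantaneous-source solution, setting ∂C/∂t = 0 at fixed x gives v²t² + 2Dt − x² = 0, so t = (√(D² + v²x²) − D)/v².
√(D² + v²x²) = √(0.309² + 2.34² × 400²) = 936.0; v² = 5.4756.
t = (936.0 − 0.309)/5.4756 = 171 days (vs. the pure-advection estimate x/v = 171 d).

171 days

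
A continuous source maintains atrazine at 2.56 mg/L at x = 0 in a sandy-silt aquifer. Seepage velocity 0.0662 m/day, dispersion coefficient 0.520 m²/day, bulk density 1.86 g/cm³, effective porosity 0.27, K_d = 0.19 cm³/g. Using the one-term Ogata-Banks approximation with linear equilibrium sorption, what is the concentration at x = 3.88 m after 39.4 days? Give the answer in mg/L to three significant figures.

0.658 mg/L

Retardation factor R = 1 + ρ_b·K_d/n = 1 + 1.86 × 0.19/0.27 = 2.309.
Sorption retards both mechanisms: v_R = v/R = 0.02867 m/day, D_R = D/R = 0.2252 m²/day.
v_R·t = 0.02867 × 39.4 = 1.129598 m; 2√(D_R t) = 5.957 m; argument = (3.88 − 1.129598)/5.957 = 0.4617.
C = C₀ × ½·erfc(0.4617) = 2.56 × 0.2569 = 0.658 mg/L.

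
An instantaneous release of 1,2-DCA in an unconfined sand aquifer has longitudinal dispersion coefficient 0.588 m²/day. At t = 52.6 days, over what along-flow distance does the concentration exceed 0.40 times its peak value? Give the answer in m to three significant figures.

21.3 m

The plume is Gaussian with σ = √(2Dt) = √(2 × 0.588 × 52.6) = 7.865 m.
C/C_peak = exp(−Δx²/(2σ²)) = 0.40 ⇒ Δx = σ·√(−2 ln 0.40) = 7.865 × 1.354 = 10.65 m.
Width = 2Δx = 21.3 m.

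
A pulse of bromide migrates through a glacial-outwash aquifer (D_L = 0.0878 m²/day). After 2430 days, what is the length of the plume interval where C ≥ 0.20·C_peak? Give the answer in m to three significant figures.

74.1 m

The plume is Gaussian with σ = √(2Dt) = √(2 × 0.0878 × 2430) = 20.66 m.
C/C_peak = exp(−Δx²/(2σ²)) = 0.20 ⇒ Δx = σ·√(−2 ln 0.20) = 20.66 × 1.794 = 37.06 m.
Width = 2Δx = 74.1 m.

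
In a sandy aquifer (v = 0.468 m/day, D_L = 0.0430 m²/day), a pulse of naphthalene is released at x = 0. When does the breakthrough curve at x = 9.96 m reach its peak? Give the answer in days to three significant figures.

21.1 days

For the 1D instantaneous-source solution, setting ∂C/∂t = 0 at fixed x gives v²t² + 2Dt − x² = 0, so t = (√(D² + v²x²) − D)/v².
√(D² + v²x²) = √(0.0430² + 0.468² × 9.96²) = 4.661; v² = 0.219024.
t = (4.661 − 0.0430)/0.219024 = 21.1 days (vs. the pure-advection estimate x/v = 21.3 d).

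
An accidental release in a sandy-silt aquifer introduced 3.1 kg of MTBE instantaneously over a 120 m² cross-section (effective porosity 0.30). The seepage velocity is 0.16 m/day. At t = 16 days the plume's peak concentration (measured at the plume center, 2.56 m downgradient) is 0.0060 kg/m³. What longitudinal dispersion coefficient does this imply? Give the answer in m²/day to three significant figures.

1.02 m²/day

At the plume center C_max = M/(n_e·A·√(4πDt)), so D = M²/(4πt·(n_e·A·C_max)²).
n_e·A·C_max = 0.30 × 120 × 0.0060 = 0.2160 kg/m.
D = 3.1²/(4π × 16 × 0.2160²) = 1.02 m²/day.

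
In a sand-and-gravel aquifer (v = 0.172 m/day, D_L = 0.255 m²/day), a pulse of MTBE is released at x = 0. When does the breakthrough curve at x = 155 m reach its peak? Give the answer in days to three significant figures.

893 days

For the 1D instantaneous-source solution, setting ∂C/∂t = 0 at fixed x gives v²t² + 2Dt − x² = 0, so t = (√(D² + v²x²) − D)/v².
√(D² + v²x²) = √(0.255² + 0.172² × 155²) = 26.66; v² = 0.029584.
t = (26.66 − 0.255)/0.029584 = 893 days (vs. the pure-advection estimate x/v = 901 d).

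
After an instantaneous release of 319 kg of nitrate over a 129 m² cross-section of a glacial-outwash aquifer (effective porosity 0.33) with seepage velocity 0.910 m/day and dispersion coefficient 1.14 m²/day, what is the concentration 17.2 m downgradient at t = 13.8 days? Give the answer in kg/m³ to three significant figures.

For an instantaneous plane source, C(x,t) = M/(n_e·A·√(4πDt)) · exp(−(x−vt)²/(4Dt)), with n_e·A the pore (flow) area.
Plume center vt = 0.910 × 13.8 = 12.558 m, so the well at 17.2 m is 4.642 m downgradient of the peak.
√(4πDt) = 14.06 m, giving peak height M/(n_e·A·√(4πDt)) = 319/(0.33 × 129 × 14.06) = 0.5330 kg/m³.
(x−vt)²/(4Dt) = (4.642)²/(4 × 1.14 × 13.8) = 0.3424; exp(−0.3424) = 0.7101.
C = 0.5330 × 0.7101 = 0.378 kg/m³.

0.378 kg/m³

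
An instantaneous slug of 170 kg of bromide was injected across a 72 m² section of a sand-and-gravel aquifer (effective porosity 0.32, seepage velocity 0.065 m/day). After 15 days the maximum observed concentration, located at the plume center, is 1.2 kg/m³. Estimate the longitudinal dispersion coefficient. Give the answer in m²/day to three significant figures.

0.201 m²/day

At the plume center C_max = M/(n_e·A·√(4πDt)), so D = M²/(4πt·(n_e·A·C_max)²).
n_e·A·C_max = 0.32 × 72 × 1.2 = 27.65 kg/m.
D = 170²/(4π × 15 × 27.65²) = 0.201 m²/day.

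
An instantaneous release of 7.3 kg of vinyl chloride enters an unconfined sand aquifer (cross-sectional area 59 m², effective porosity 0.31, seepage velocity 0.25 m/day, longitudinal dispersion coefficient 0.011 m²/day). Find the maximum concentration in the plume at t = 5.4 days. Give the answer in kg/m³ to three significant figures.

0.462 kg/m³

The peak of an instantaneous 1D plume sits at x = vt; there the Gaussian factor is 1 and C_max = M/(n_e·A·√(4πDt)), where n_e·A is the pore area the mass is dissolved in.
√(4πDt) = √(4π × 0.011 × 5.4) = 0.8640 m, so C_max = 7.3/(0.31 × 59 × 0.8640) = 0.462 kg/m³.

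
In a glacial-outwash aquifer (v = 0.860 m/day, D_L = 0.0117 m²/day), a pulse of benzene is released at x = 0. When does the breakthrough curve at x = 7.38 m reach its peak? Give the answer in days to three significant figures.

For the 1D instantaneous-source solution, setting ∂C/∂t = 0 at fixed x gives v²t² + 2Dt − x² = 0, so t = (√(D² + v²x²) − D)/v².
√(D² + v²x²) = √(0.0117² + 0.860² × 7.38²) = 6.347; v² = 0.7396.
t = (6.347 − 0.0117)/0.7396 = 8.57 days (vs. the pure-advection estimate x/v = 8.58 d).

8.57 days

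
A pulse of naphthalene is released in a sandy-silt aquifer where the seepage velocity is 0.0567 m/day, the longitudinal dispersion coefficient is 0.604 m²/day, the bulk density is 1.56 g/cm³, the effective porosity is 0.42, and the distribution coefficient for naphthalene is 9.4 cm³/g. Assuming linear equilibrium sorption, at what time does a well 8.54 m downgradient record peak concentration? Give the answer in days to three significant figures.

Retardation factor R = 1 + ρ_b·K_d/n = 1 + 1.56 × 9.4/0.42 = 35.91.
Sorption retards both mechanisms: v_R = v/R = 0.001579 m/day, D_R = D/R = 0.01682 m²/day.
Peak time from v_R²t² + 2D_R t − x² = 0: t = (√(D_R² + v_R²x²) − D_R)/v_R².
√(D_R² + v_R²x²) = √(0.01682² + 0.001579² × 8.54²) = 0.02156; v_R² = 2.493e-06.
t = (0.02156 − 0.01682)/2.493e-06 = 1900 days.

1900 days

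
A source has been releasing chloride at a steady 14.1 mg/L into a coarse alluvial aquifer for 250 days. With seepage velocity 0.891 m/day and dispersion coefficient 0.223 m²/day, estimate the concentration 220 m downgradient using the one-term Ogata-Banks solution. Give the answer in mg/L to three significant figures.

8.50 mg/L

For a continuous step input, C/C₀ ≈ ½·erfc((x−vt)/(2√(Dt))).
vt = 0.891 × 250 = 222.75 m and 2√(Dt) = 2√(0.223 × 250) = 14.93 m.
Argument (x−vt)/(2√(Dt)) = (220 − 222.75)/14.93 = -0.1842; ½·erfc(-0.1842) = 0.6028.
C = 14.1 × 0.6028 = 8.50 mg/L.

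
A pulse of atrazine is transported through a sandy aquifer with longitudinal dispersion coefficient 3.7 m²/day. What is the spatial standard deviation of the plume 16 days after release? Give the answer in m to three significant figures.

10.9 m

Dispersive spreading gives a Gaussian with σ² = 2Dt; advection only shifts the center.
σ = √(2 × 3.7 × 16) = 10.9 m.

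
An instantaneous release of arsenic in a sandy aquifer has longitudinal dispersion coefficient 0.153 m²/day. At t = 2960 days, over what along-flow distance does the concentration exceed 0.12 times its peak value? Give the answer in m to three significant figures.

124 m

The plume is Gaussian with σ = √(2Dt) = √(2 × 0.153 × 2960) = 30.10 m.
C/C_peak = exp(−Δx²/(2σ²)) = 0.12 ⇒ Δx = σ·√(−2 ln 0.12) = 30.10 × 2.059 = 61.98 m.
Width = 2Δx = 124 m.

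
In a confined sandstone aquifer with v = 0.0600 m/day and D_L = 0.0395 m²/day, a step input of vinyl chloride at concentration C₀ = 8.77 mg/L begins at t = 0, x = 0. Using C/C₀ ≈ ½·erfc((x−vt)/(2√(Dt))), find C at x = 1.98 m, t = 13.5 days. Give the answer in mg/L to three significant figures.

For a continuous step input, C/C₀ ≈ ½·erfc((x−vt)/(2√(Dt))).
vt = 0.0600 × 13.5 = 0.81 m and 2√(Dt) = 2√(0.0395 × 13.5) = 1.460 m.
Argument (x−vt)/(2√(Dt)) = (1.98 − 0.81)/1.460 = 0.8014; ½·erfc(0.8014) = 0.1285.
C = 8.77 × 0.1285 = 1.13 mg/L.

1.13 mg/L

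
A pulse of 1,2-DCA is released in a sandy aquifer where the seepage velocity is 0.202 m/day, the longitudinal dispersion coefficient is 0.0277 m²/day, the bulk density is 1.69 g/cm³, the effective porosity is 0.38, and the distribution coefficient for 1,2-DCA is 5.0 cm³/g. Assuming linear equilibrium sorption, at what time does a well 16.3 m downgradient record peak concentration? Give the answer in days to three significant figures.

1860 days

Retardation factor R = 1 + ρ_b·K_d/n = 1 + 1.69 × 5.0/0.38 = 23.24.
Sorption retards both mechanisms: v_R = v/R = 0.008692 m/day, D_R = D/R = 0.001192 m²/day.
Peak time from v_R²t² + 2D_R t − x² = 0: t = (√(D_R² + v_R²x²) − D_R)/v_R².
√(D_R² + v_R²x²) = √(0.001192² + 0.008692² × 16.3²) = 0.1417; v_R² = 7.555e-05.
t = (0.1417 − 0.001192)/7.555e-05 = 1860 days.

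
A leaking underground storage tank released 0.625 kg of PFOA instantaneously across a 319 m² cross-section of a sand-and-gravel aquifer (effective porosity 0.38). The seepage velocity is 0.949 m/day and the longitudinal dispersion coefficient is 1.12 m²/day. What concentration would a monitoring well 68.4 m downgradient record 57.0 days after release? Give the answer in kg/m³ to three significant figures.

8.17e-05 kg/m³

For an instantaneous plane source, C(x,t) = M/(n_e·A·√(4πDt)) · exp(−(x−vt)²/(4Dt)), with n_e·A the pore (flow) area.
Plume center vt = 0.949 × 57.0 = 54.093 m, so the well at 68.4 m is 14.307 m downgradient of the peak.
√(4πDt) = 28.32 m, giving peak height M/(n_e·A·√(4πDt)) = 0.625/(0.38 × 319 × 28.32) = 0.0001821 kg/m³.
(x−vt)²/(4Dt) = (14.307)²/(4 × 1.12 × 57.0) = 0.8016; exp(−0.8016) = 0.4486.
C = 0.0001821 × 0.4486 = 8.17e-05 kg/m³.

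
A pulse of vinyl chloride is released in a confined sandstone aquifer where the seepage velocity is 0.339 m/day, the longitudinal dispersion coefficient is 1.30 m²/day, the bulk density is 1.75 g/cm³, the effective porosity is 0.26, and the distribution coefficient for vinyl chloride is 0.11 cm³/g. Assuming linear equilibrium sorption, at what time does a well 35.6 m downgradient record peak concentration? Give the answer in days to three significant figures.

164 days

Retardation factor R = 1 + ρ_b·K_d/n = 1 + 1.75 × 0.11/0.26 = 1.740.
Sorption retards both mechanisms: v_R = v/R = 0.1948 m/day, D_R = D/R = 0.7471 m²/day.
Peak time from v_R²t² + 2D_R t − x² = 0: t = (√(D_R² + v_R²x²) − D_R)/v_R².
√(D_R² + v_R²x²) = √(0.7471² + 0.1948² × 35.6²) = 6.975; v_R² = 0.03795.
t = (6.975 − 0.7471)/0.03795 = 164 days.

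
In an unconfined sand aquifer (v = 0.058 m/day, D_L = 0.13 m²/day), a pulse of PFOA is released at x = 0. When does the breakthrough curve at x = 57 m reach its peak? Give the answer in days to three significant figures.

945 days

For the 1D instantaneous-source solution, setting ∂C/∂t = 0 at fixed x gives v²t² + 2Dt − x² = 0, so t = (√(D² + v²x²) − D)/v².
√(D² + v²x²) = √(0.13² + 0.058² × 57²) = 3.309; v² = 0.003364.
t = (3.309 − 0.13)/0.003364 = 945 days (vs. the pure-advection estimate x/v = 983 d).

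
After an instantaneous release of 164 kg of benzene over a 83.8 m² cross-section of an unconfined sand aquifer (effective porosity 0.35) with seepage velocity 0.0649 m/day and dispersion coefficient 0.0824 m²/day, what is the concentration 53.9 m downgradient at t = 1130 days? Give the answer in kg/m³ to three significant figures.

For an instantaneous plane source, C(x,t) = M/(n_e·A·√(4πDt)) · exp(−(x−vt)²/(4Dt)), with n_e·A the pore (flow) area.
Plume center vt = 0.0649 × 1130 = 73.337 m, so the well at 53.9 m is 19.437 m upgradient of the peak.
√(4πDt) = 34.21 m, giving peak height M/(n_e·A·√(4πDt)) = 164/(0.35 × 83.8 × 34.21) = 0.1634 kg/m³.
(x−vt)²/(4Dt) = (-19.437)²/(4 × 0.0824 × 1130) = 1.014; exp(−1.014) = 0.3628.
C = 0.1634 × 0.3628 = 0.0593 kg/m³.

0.0593 kg/m³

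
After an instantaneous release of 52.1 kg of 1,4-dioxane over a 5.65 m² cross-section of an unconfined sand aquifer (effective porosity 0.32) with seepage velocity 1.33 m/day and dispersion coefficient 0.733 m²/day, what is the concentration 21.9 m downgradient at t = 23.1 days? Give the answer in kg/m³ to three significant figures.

For an instantaneous plane source, C(x,t) = M/(n_e·A·√(4πDt)) · exp(−(x−vt)²/(4Dt)), with n_e·A the pore (flow) area.
Plume center vt = 1.33 × 23.1 = 30.723 m, so the well at 21.9 m is 8.823 m upgradient of the peak.
√(4πDt) = 14.59 m, giving peak height M/(n_e·A·√(4πDt)) = 52.1/(0.32 × 5.65 × 14.59) = 1.975 kg/m³.
(x−vt)²/(4Dt) = (-8.823)²/(4 × 0.733 × 23.1) = 1.149; exp(−1.149) = 0.3170.
C = 1.975 × 0.3170 = 0.626 kg/m³.

0.626 kg/m³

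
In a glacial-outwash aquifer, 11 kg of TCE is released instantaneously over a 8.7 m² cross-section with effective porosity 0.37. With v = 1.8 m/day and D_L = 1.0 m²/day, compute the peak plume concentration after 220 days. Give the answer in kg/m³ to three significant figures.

The peak of an instantaneous 1D plume sits at x = vt; there the Gaussian factor is 1 and C_max = M/(n_e·A·√(4πDt)), where n_e·A is the pore area the mass is dissolved in.
√(4πDt) = √(4π × 1.0 × 220) = 52.58 m, so C_max = 11/(0.37 × 8.7 × 52.58) = 0.0650 kg/m³.

0.0650 kg/m³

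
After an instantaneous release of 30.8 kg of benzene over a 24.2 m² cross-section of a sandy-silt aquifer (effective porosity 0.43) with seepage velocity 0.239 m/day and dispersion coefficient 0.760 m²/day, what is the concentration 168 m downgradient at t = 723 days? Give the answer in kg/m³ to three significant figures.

0.0352 kg/m³

For an instantaneous plane source, C(x,t) = M/(n_e·A·√(4πDt)) · exp(−(x−vt)²/(4Dt)), with n_e·A the pore (flow) area.
Plume center vt = 0.239 × 723 = 172.797 m, so the well at 168 m is 4.797 m upgradient of the peak.
√(4πDt) = 83.10 m, giving peak height M/(n_e·A·√(4πDt)) = 30.8/(0.43 × 24.2 × 83.10) = 0.03562 kg/m³.
(x−vt)²/(4Dt) = (-4.797)²/(4 × 0.760 × 723) = 0.01047; exp(−0.01047) = 0.9896.
C = 0.03562 × 0.9896 = 0.0352 kg/m³.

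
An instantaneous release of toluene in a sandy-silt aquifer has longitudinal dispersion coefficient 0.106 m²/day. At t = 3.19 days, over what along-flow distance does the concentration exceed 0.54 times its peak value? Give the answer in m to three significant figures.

The plume is Gaussian with σ = √(2Dt) = √(2 × 0.106 × 3.19) = 0.8224 m.
C/C_peak = exp(−Δx²/(2σ²)) = 0.54 ⇒ Δx = σ·√(−2 ln 0.54) = 0.8224 × 1.110 = 0.9129 m.
Width = 2Δx = 1.83 m.

1.83 m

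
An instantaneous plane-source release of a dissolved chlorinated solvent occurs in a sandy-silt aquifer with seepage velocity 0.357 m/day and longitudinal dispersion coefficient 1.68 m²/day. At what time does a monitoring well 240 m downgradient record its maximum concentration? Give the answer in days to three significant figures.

For the 1D instantaneous-source solution, setting ∂C/∂t = 0 at fixed x gives v²t² + 2Dt − x² = 0, so t = (√(D² + v²x²) − D)/v².
√(D² + v²x²) = √(1.68² + 0.357² × 240²) = 85.70; v² = 0.127449.
t = (85.70 − 1.68)/0.127449 = 659 days (vs. the pure-advection estimate x/v = 672 d).

659 days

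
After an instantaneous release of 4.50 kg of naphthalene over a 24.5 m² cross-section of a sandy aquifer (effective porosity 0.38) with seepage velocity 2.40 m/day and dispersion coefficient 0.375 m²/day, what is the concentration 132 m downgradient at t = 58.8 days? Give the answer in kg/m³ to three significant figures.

For an instantaneous plane source, C(x,t) = M/(n_e·A·√(4πDt)) · exp(−(x−vt)²/(4Dt)), with n_e·A the pore (flow) area.
Plume center vt = 2.40 × 58.8 = 141.12 m, so the well at 132 m is 9.12 m upgradient of the peak.
√(4πDt) = 16.65 m, giving peak height M/(n_e·A·√(4πDt)) = 4.50/(0.38 × 24.5 × 16.65) = 0.02903 kg/m³.
(x−vt)²/(4Dt) = (-9.12)²/(4 × 0.375 × 58.8) = 0.9430; exp(−0.9430) = 0.3895.
C = 0.02903 × 0.3895 = 0.0113 kg/m³.

0.0113 kg/m³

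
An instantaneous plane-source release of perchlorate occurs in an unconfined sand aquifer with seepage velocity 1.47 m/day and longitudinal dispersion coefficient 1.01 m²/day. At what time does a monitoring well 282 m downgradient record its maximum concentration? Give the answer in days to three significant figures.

191 days

For the 1D instantaneous-source solution, setting ∂C/∂t = 0 at fixed x gives v²t² + 2Dt − x² = 0, so t = (√(D² + v²x²) − D)/v².
√(D² + v²x²) = √(1.01² + 1.47² × 282²) = 414.5; v² = 2.1609.
t = (414.5 − 1.01)/2.1609 = 191 days (vs. the pure-advection estimate x/v = 192 d).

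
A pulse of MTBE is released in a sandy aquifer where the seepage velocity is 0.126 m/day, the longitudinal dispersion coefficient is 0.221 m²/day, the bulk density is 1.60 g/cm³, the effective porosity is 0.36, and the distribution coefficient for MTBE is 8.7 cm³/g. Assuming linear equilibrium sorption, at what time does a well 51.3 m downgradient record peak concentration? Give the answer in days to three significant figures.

15600 days

Retardation factor R = 1 + ρ_b·K_d/n = 1 + 1.60 × 8.7/0.36 = 39.67.
Sorption retards both mechanisms: v_R = v/R = 0.003176 m/day, D_R = D/R = 0.005571 m²/day.
Peak time from v_R²t² + 2D_R t − x² = 0: t = (√(D_R² + v_R²x²) − D_R)/v_R².
√(D_R² + v_R²x²) = √(0.005571² + 0.003176² × 51.3²) = 0.1630; v_R² = 1.009e-05.
t = (0.1630 − 0.005571)/1.009e-05 = 15600 days.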